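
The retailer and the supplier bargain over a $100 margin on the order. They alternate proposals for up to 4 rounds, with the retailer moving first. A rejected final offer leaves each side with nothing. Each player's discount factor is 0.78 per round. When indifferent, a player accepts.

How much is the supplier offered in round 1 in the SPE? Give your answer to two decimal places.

64.62

Round 4 (the supplier proposes): rejection yields 0 for the retailer; the supplier offers 0 and keeps 100.
Round 3 (the retailer proposes): the supplier can get 100 next round, worth 0.78 × 100 = 78 now; the retailer offers that and keeps 22.
Round 2 (the supplier proposes): the retailer can get 22 next round, worth 0.78 × 22 = 17.16 now. The supplier offers 17.16 and keeps 100 − 17.16 = 82.84.
Round 1 (the retailer proposes): the supplier can get 82.84 next round, worth 0.78 × 82.84 = 64.6152 now, so the retailer offers 64.6152, keeping 35.3848.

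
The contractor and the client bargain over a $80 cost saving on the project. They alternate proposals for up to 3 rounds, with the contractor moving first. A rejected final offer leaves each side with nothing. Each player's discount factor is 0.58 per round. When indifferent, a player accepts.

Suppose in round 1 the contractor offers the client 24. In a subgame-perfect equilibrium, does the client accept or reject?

Round 3 (the contractor proposes): the client will accept anything ≥ 0, so the contractor offers 0 and keeps 80.
Round 2 (the client proposes): the contractor can get 80 next round, worth 0.58 × 80 = 46.4 now; the client offers that and keeps 33.6.
So by rejecting in round 1, the client gets 33.6 next round, worth 0.58 × 33.6 = 19.488 now.
Offer 24 ≥ 19.488, so the client accepts.

Accept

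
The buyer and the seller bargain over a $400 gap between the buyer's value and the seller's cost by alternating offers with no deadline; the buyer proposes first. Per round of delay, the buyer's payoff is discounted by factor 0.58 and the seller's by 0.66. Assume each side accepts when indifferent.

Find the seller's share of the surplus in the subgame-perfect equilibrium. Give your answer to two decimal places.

Let x be the buyer's share when the buyer proposes and y be the seller's share when the seller proposes.
The seller accepts iff offered ≥ 0.66·y, so x = 400 − 0.66y. Symmetrically y = 400 − 0.58x.
Substituting: x = 400 − 0.66(400 − 0.58x), giving x(1 − 0.58·0.66) = 400(1 − 0.66).
So x = 400 × 0.34 / 0.6172 ≈ 220.3500, and the seller receives 400 − x ≈ 179.6500.

179.65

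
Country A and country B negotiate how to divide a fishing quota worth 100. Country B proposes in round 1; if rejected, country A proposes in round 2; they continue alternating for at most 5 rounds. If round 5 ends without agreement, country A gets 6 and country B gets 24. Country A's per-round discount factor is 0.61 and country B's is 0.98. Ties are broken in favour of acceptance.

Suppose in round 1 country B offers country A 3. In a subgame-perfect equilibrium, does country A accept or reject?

Reject

Round 5 (country B proposes): country A gets 6 if talks fail, so country B offers 6 and keeps 94.
Round 4 (country A proposes): country B can get 94 next round, worth 0.98 × 94 = 92.12 now. Country A offers 92.12 and keeps 100 − 92.12 = 7.88.
Round 3 (country B proposes): country A can get 7.88 next round, worth 0.61 × 7.88 = 4.8068 now; country B offers that and keeps 95.1932.
Round 2 (country A proposes): country B can get 95.1932 next round, worth 0.98 × 95.1932 = 93.289336 now. Country A offers 93.289336 and keeps 100 − 93.289336 = 6.710664.
So by rejecting in round 1, country A gets 6.710664 next round, worth 0.61 × 6.710664 = 4.09350504 now.
Offer 3 < 4.09350504, so country A rejects.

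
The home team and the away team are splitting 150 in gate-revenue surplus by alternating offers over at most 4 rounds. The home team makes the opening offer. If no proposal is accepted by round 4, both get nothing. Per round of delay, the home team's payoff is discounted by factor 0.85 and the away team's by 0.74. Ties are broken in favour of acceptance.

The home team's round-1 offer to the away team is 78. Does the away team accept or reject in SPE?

Work out the away team's continuation value if the offer is rejected.
Round 4 (the away team proposes): the home team will accept anything ≥ 0, so the away team offers 0 and keeps 150.
Round 3 (the home team proposes): the away team can get 150 next round, worth 0.74 × 150 = 111 now, so the home team offers 111, keeping 39.
Round 2 (the away team proposes): the home team can get 39 next round, worth 0.85 × 39 = 33.15 now, so the away team offers 33.15, keeping 116.85.
So by rejecting in round 1, the away team gets 116.85 next round, worth 0.74 × 116.85 = 86.469 now.
Offer 78 < 86.469, so the away team rejects.

Reject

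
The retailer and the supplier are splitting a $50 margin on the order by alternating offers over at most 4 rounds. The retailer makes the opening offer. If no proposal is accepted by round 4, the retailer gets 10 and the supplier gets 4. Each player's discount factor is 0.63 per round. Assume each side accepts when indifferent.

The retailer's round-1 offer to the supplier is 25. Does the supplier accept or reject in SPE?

Round 4 (the supplier proposes): the retailer gets 10 if talks fail, so the supplier offers 10 and keeps 40.
Round 3 (the retailer proposes): the supplier can get 40 next round, worth 0.63 × 40 = 25.2 now. The retailer offers 25.2 and keeps 50 − 25.2 = 24.8.
Round 2 (the supplier proposes): the retailer can get 24.8 next round, worth 0.63 × 24.8 = 15.624 now; the supplier offers that and keeps 34.376.
So by rejecting in round 1, the supplier gets 34.376 next round, worth 0.63 × 34.376 = 21.65688 now.
Offer 25 ≥ 21.65688, so the supplier accepts.

Accept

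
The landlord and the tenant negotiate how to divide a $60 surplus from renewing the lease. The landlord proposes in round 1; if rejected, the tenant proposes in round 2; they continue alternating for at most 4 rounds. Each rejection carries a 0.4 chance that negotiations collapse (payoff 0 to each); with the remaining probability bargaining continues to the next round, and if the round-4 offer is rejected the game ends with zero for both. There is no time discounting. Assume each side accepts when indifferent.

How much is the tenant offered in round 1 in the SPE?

27.36

Round 4 (the tenant proposes): the landlord will accept anything ≥ 0, so the tenant offers 0 and keeps 60.
Round 3 (the landlord proposes): rejecting gives the tenant an expected 0.6 × 60 = 36. The landlord offers 36 and keeps 60 − 36 = 24.
Round 2 (the tenant proposes): rejecting gives the landlord an expected 0.6 × 24 = 14.4; the tenant offers that and keeps 45.6.
Round 1 (the landlord proposes): rejecting gives the tenant an expected 0.6 × 45.6 = 27.36. The landlord offers 27.36 and keeps 60 − 27.36 = 32.64.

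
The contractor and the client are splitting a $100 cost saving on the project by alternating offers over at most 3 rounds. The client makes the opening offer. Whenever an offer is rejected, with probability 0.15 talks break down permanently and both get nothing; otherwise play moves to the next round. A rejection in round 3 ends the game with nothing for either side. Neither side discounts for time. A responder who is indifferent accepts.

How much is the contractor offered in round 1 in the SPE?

By backward induction:
Round 3 (the client proposes): the contractor will accept anything ≥ 0, so the client offers 0 and keeps 100.
Round 2 (the contractor proposes): rejecting gives the client an expected 0.85 × 100 = 85. The contractor offers 85 and keeps 100 − 85 = 15.
Round 1 (the client proposes): rejecting gives the contractor an expected 0.85 × 15 = 12.75, so the client offers 12.75, keeping 87.25.

12.75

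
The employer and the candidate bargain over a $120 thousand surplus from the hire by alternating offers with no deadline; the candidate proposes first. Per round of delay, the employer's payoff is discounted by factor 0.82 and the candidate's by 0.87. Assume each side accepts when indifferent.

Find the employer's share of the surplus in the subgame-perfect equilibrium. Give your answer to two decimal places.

Let x be the candidate's share when the candidate proposes and y be the employer's share when the employer proposes.
The employer accepts iff offered ≥ 0.82·y, so x = 120 − 0.82y. Symmetrically y = 120 − 0.87x.
Substituting: x = 120 − 0.82(120 − 0.87x), giving x(1 − 0.87·0.82) = 120(1 − 0.82).
So x = 120 × 0.18 / 0.2866 ≈ 75.3664, and the employer receives 120 − x ≈ 44.6336.

44.63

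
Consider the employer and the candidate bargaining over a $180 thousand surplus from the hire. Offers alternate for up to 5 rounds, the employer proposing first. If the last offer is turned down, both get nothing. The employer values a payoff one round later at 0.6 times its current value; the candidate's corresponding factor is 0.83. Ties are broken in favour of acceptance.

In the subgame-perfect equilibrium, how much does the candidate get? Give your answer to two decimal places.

Round 5 (the employer proposes): rejection yields 0 for the candidate; the employer offers 0 and keeps 180.
Round 4 (the candidate proposes): the employer can get 180 next round, worth 0.6 × 180 = 108 now. The candidate offers 108 and keeps 180 − 108 = 72.
Round 3 (the employer proposes): the candidate can get 72 next round, worth 0.83 × 72 = 59.76 now; the employer offers that and keeps 120.24.
Round 2 (the candidate proposes): the employer can get 120.24 next round, worth 0.6 × 120.24 = 72.144 now; the candidate offers that and keeps 107.856.
Round 1 (the employer proposes): the candidate can get 107.856 next round, worth 0.83 × 107.856 = 89.52048 now, so the employer offers 89.52048, keeping 90.47952.

89.52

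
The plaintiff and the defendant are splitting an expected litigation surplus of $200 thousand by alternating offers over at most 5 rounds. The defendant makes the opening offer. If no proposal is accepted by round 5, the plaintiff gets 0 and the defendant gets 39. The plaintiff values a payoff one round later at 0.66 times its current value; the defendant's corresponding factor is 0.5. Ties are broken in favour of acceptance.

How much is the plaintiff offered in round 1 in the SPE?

Round 5 (the defendant proposes): rejection yields 0 for the plaintiff; the defendant offers 0 and keeps 200.
Round 4 (the plaintiff proposes): the defendant can get 200 next round, worth 0.5 × 200 = 100 now, so the plaintiff offers 100, keeping 100.
Round 3 (the defendant proposes): the plaintiff can get 100 next round, worth 0.66 × 100 = 66 now; the defendant offers that and keeps 134.
Round 2 (the plaintiff proposes): the defendant can get 134 next round, worth 0.5 × 134 = 67 now; the plaintiff offers that and keeps 133.
Round 1 (the defendant proposes): the plaintiff can get 133 next round, worth 0.66 × 133 = 87.78 now, so the defendant offers 87.78, keeping 112.22.

87.78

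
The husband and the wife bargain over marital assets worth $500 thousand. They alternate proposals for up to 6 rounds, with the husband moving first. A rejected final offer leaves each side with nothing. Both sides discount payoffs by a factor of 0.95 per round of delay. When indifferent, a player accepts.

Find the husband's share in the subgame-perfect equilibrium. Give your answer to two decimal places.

67.93

Solve by backward induction from round 6.
Round 6 (the wife proposes): the husband will accept anything ≥ 0, so the wife offers 0 and keeps 500.
Round 5 (the husband proposes): the wife can get 500 next round, worth 0.95 × 500 = 475 now, so the husband offers 475, keeping 25.
Round 4 (the wife proposes): the husband can get 25 next round, worth 0.95 × 25 = 23.75 now, so the wife offers 23.75, keeping 476.25.
Round 3 (the husband proposes): the wife can get 476.25 next round, worth 0.95 × 476.25 = 452.4375 now, so the husband offers 452.4375, keeping 47.5625.
Round 2 (the wife proposes): the husband can get 47.5625 next round, worth 0.95 × 47.5625 = 45.184375 now; the wife offers that and keeps 454.815625.
Round 1 (the husband proposes): the wife can get 454.815625 next round, worth 0.95 × 454.815625 = 432.07484375 now. The husband offers 432.07484375 and keeps 500 − 432.07484375 = 67.92515625.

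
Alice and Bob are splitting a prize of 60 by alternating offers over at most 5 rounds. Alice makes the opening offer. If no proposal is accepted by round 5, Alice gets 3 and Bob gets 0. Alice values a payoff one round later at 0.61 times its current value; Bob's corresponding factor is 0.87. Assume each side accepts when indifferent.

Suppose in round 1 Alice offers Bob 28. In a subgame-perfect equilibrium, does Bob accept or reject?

Reject

Work out Bob's continuation value if the offer is rejected.
Round 5 (Alice proposes): rejection yields 0 for Bob; Alice offers 0 and keeps 60.
Round 4 (Bob proposes): Alice can get 60 next round, worth 0.61 × 60 = 36.6 now; Bob offers that and keeps 23.4.
Round 3 (Alice proposes): Bob can get 23.4 next round, worth 0.87 × 23.4 = 20.358 now, so Alice offers 20.358, keeping 39.642.
Round 2 (Bob proposes): Alice can get 39.642 next round, worth 0.61 × 39.642 = 24.18162 now; Bob offers that and keeps 35.81838.
So by rejecting in round 1, Bob gets 35.81838 next round, worth 0.87 × 35.81838 = 31.1619906 now.
Offer 28 < 31.1619906, so Bob rejects.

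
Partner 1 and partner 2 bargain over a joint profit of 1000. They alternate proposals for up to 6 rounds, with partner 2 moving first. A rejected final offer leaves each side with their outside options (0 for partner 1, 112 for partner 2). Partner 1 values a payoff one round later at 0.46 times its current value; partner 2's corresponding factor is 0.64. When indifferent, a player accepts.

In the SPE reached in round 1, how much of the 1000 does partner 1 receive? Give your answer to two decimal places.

249.76

Round 6 (partner 1 proposes): partner 2 gets 112 if talks fail, so partner 1 offers 112 and keeps 888.
Round 5 (partner 2 proposes): partner 1 can get 888 next round, worth 0.46 × 888 = 408.48 now; partner 2 offers that and keeps 591.52.
Round 4 (partner 1 proposes): partner 2 can get 591.52 next round, worth 0.64 × 591.52 = 378.5728 now. Partner 1 offers 378.5728 and keeps 1000 − 378.5728 = 621.4272.
Round 3 (partner 2 proposes): partner 1 can get 621.4272 next round, worth 0.46 × 621.4272 = 285.856512 now; partner 2 offers that and keeps 714.143488.
Round 2 (partner 1 proposes): partner 2 can get 714.143488 next round, worth 0.64 × 714.143488 = 457.05183232 now; partner 1 offers that and keeps 542.94816768.
Round 1 (partner 2 proposes): partner 1 can get 542.94816768 next round, worth 0.46 × 542.94816768 = 249.7561571328 now; partner 2 offers that and keeps 750.2438428672.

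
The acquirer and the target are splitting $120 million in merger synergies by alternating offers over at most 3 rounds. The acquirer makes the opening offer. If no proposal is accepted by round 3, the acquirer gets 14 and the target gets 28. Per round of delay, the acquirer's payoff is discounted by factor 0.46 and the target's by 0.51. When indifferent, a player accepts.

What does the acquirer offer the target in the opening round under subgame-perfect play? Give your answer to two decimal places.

39.62

Round 3 (the acquirer proposes): the target gets 28 if talks fail, so the acquirer offers 28 and keeps 92.
Round 2 (the target proposes): the acquirer can get 92 next round, worth 0.46 × 92 = 42.32 now, so the target offers 42.32, keeping 77.68.
Round 1 (the acquirer proposes): the target can get 77.68 next round, worth 0.51 × 77.68 = 39.6168 now; the acquirer offers that and keeps 80.3832.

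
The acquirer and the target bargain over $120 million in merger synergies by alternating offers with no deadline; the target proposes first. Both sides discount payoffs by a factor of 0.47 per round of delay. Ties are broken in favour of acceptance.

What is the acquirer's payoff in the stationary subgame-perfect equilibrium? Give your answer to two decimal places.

When the target proposes, the acquirer accepts any offer worth at least 0.47 times what the acquirer would get by proposing next round; and vice versa.
This gives x = 120 − 0.47y and y = 120 − 0.47x, where x and y are each side's share when it proposes.
Hence (1 − 0.47·0.47)x = 120(1 − 0.47), i.e. 0.7791·x = 63.6.
x ≈ 81.6327; the acquirer's share is 120 − x ≈ 38.3673.

38.37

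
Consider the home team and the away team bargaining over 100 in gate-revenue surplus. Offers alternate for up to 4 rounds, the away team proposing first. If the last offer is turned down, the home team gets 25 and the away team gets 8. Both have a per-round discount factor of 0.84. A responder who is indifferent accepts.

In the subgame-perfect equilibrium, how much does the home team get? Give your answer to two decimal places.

Round 4 (the home team proposes): the away team gets 8 if talks fail, so the home team offers 8 and keeps 92.
Round 3 (the away team proposes): the home team can get 92 next round, worth 0.84 × 92 = 77.28 now. The away team offers 77.28 and keeps 100 − 77.28 = 22.72.
Round 2 (the home team proposes): the away team can get 22.72 next round, worth 0.84 × 22.72 = 19.0848 now. The home team offers 19.0848 and keeps 100 − 19.0848 = 80.9152.
Round 1 (the away team proposes): the home team can get 80.9152 next round, worth 0.84 × 80.9152 = 67.968768 now, so the away team offers 67.968768, keeping 32.031232.

67.97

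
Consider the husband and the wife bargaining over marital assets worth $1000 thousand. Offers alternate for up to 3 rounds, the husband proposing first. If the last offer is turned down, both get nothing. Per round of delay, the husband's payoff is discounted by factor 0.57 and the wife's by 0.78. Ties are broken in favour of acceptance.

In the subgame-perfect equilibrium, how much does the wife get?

Work backward from the last round.
Round 3 (the husband proposes): the wife will accept anything ≥ 0, so the husband offers 0 and keeps 1000.
Round 2 (the wife proposes): the husband can get 1000 next round, worth 0.57 × 1000 = 570 now. The wife offers 570 and keeps 1000 − 570 = 430.
Round 1 (the husband proposes): the wife can get 430 next round, worth 0.78 × 430 = 335.4 now. The husband offers 335.4 and keeps 1000 − 335.4 = 664.6.

335.4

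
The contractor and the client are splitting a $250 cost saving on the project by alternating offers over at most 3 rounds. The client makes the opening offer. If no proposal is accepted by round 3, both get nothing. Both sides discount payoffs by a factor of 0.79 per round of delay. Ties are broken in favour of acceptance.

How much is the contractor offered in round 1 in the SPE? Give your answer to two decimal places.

Work backward from the last round.
Round 3 (the client proposes): rejection yields 0 for the contractor; the client offers 0 and keeps 250.
Round 2 (the contractor proposes): the client can get 250 next round, worth 0.79 × 250 = 197.5 now. The contractor offers 197.5 and keeps 250 − 197.5 = 52.5.
Round 1 (the client proposes): the contractor can get 52.5 next round, worth 0.79 × 52.5 = 41.475 now; the client offers that and keeps 208.525.

41.48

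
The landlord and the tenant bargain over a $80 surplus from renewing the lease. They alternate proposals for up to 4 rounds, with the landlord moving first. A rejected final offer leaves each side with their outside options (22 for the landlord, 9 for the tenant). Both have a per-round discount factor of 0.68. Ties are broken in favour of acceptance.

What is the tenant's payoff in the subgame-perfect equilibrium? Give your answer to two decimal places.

35.65

Round 4 (the tenant proposes): the landlord gets 22 if talks fail, so the tenant offers 22 and keeps 58.
Round 3 (the landlord proposes): the tenant can get 58 next round, worth 0.68 × 58 = 39.44 now; the landlord offers that and keeps 40.56.
Round 2 (the tenant proposes): the landlord can get 40.56 next round, worth 0.68 × 40.56 = 27.5808 now; the tenant offers that and keeps 52.4192.
Round 1 (the landlord proposes): the tenant can get 52.4192 next round, worth 0.68 × 52.4192 = 35.645056 now. The landlord offers 35.645056 and keeps 80 − 35.645056 = 44.354944.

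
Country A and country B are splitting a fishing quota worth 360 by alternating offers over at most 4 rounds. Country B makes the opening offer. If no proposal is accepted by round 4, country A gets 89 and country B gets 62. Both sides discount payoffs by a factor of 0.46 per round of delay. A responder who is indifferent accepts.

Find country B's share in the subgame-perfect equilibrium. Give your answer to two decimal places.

Round 4 (country A proposes): country B gets 62 if talks fail, so country A offers 62 and keeps 298.
Round 3 (country B proposes): country A can get 298 next round, worth 0.46 × 298 = 137.08 now; country B offers that and keeps 222.92.
Round 2 (country A proposes): country B can get 222.92 next round, worth 0.46 × 222.92 = 102.5432 now; country A offers that and keeps 257.4568.
Round 1 (country B proposes): country A can get 257.4568 next round, worth 0.46 × 257.4568 = 118.430128 now, so country B offers 118.430128, keeping 241.569872.

241.57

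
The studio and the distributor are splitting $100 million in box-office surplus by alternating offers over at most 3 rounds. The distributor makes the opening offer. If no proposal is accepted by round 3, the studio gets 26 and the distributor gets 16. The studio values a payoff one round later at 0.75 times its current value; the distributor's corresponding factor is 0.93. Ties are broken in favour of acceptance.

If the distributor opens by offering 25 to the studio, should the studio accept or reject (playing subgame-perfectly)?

Accept

Work out the studio's continuation value if the offer is rejected.
Round 3 (the distributor proposes): the studio gets 26 if talks fail, so the distributor offers 26 and keeps 74.
Round 2 (the studio proposes): the distributor can get 74 next round, worth 0.93 × 74 = 68.82 now. The studio offers 68.82 and keeps 100 − 68.82 = 31.18.
So by rejecting in round 1, the studio gets 31.18 next round, worth 0.75 × 31.18 = 23.385 now.
Offer 25 ≥ 23.385, so the studio accepts.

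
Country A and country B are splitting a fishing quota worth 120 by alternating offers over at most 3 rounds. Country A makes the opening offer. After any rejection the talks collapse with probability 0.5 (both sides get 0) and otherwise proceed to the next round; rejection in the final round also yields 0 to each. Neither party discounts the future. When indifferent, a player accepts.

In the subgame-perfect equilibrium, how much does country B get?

30

By backward induction:
Round 3 (country A proposes): rejection yields 0 for country B; country A offers 0 and keeps 120.
Round 2 (country B proposes): rejecting gives country A an expected 0.5 × 120 = 60; country B offers that and keeps 60.
Round 1 (country A proposes): rejecting gives country B an expected 0.5 × 60 = 30. Country A offers 30 and keeps 120 − 30 = 90.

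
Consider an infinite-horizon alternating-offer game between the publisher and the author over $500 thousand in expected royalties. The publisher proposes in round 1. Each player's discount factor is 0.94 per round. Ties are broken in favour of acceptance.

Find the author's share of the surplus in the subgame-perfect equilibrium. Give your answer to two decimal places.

242.27

When the publisher proposes, the author accepts any offer worth at least 0.94 times what the author would get by proposing next round; and vice versa.
This gives x = 500 − 0.94y and y = 500 − 0.94x, where x and y are each side's share when it proposes.
Hence (1 − 0.94·0.94)x = 500(1 − 0.94), i.e. 0.1164·x = 30.
x ≈ 257.7320; the author's share is 500 − x ≈ 242.2680.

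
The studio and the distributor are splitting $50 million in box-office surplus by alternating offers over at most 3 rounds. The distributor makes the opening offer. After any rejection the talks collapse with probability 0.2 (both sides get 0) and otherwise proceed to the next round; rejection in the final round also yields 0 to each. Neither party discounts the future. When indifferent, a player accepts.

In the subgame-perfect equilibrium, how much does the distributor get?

42

Round 3 (the distributor proposes): the studio will accept anything ≥ 0, so the distributor offers 0 and keeps 50.
Round 2 (the studio proposes): rejecting gives the distributor an expected 0.8 × 50 = 40. The studio offers 40 and keeps 50 − 40 = 10.
Round 1 (the distributor proposes): rejecting gives the studio an expected 0.8 × 10 = 8. The distributor offers 8 and keeps 50 − 8 = 42.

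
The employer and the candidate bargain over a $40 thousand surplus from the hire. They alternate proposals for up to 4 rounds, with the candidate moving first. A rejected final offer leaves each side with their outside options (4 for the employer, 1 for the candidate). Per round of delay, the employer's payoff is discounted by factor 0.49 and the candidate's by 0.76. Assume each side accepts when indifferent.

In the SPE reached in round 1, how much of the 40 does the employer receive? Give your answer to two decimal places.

By backward induction:
Round 4 (the employer proposes): the candidate gets 1 if talks fail, so the employer offers 1 and keeps 39.
Round 3 (the candidate proposes): the employer can get 39 next round, worth 0.49 × 39 = 19.11 now; the candidate offers that and keeps 20.89.
Round 2 (the employer proposes): the candidate can get 20.89 next round, worth 0.76 × 20.89 = 15.8764 now. The employer offers 15.8764 and keeps 40 − 15.8764 = 24.1236.
Round 1 (the candidate proposes): the employer can get 24.1236 next round, worth 0.49 × 24.1236 = 11.820564 now. The candidate offers 11.820564 and keeps 40 − 11.820564 = 28.179436.

11.82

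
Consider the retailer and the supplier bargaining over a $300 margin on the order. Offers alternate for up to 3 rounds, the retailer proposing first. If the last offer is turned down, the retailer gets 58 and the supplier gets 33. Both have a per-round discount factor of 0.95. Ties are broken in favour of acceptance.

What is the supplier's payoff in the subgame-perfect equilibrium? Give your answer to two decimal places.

Solve by backward induction from round 3.
Round 3 (the retailer proposes): the supplier gets 33 if talks fail, so the retailer offers 33 and keeps 267.
Round 2 (the supplier proposes): the retailer can get 267 next round, worth 0.95 × 267 = 253.65 now, so the supplier offers 253.65, keeping 46.35.
Round 1 (the retailer proposes): the supplier can get 46.35 next round, worth 0.95 × 46.35 = 44.0325 now, so the retailer offers 44.0325, keeping 255.9675.

44.03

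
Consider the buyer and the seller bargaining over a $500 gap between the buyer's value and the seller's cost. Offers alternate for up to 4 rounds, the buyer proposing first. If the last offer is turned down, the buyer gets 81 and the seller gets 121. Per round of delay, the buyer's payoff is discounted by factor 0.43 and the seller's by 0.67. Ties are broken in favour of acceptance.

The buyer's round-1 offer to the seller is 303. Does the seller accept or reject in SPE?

Round 4 (the seller proposes): the buyer gets 81 if talks fail, so the seller offers 81 and keeps 419.
Round 3 (the buyer proposes): the seller can get 419 next round, worth 0.67 × 419 = 280.73 now, so the buyer offers 280.73, keeping 219.27.
Round 2 (the seller proposes): the buyer can get 219.27 next round, worth 0.43 × 219.27 = 94.2861 now, so the seller offers 94.2861, keeping 405.7139.
So by rejecting in round 1, the seller gets 405.7139 next round, worth 0.67 × 405.7139 = 271.828313 now.
Offer 303 ≥ 271.828313, so the seller accepts.

Accept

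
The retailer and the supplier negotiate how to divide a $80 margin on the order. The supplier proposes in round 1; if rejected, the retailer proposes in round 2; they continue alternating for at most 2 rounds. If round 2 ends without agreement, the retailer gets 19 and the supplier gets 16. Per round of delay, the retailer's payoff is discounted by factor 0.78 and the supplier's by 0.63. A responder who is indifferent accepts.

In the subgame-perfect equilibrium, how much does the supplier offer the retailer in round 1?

49.92

Round 2 (the retailer proposes): the supplier gets 16 if talks fail, so the retailer offers 16 and keeps 64.
Round 1 (the supplier proposes): the retailer can get 64 next round, worth 0.78 × 64 = 49.92 now, so the supplier offers 49.92, keeping 30.08.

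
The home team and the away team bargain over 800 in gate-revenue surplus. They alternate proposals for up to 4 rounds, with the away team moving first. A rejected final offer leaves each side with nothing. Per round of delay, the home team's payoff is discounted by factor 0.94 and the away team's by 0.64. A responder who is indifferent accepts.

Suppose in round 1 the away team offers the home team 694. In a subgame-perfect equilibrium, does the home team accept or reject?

Reject

Work out the home team's continuation value if the offer is rejected.
Round 4 (the home team proposes): the away team will accept anything ≥ 0, so the home team offers 0 and keeps 800.
Round 3 (the away team proposes): the home team can get 800 next round, worth 0.94 × 800 = 752 now. The away team offers 752 and keeps 800 − 752 = 48.
Round 2 (the home team proposes): the away team can get 48 next round, worth 0.64 × 48 = 30.72 now, so the home team offers 30.72, keeping 769.28.
So by rejecting in round 1, the home team gets 769.28 next round, worth 0.94 × 769.28 = 723.1232 now.
Offer 694 < 723.1232, so the home team rejects.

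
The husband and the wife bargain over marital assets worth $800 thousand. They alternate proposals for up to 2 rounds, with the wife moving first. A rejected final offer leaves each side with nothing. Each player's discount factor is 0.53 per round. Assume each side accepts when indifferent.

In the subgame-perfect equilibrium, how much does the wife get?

Round 2 (the husband proposes): the wife will accept anything ≥ 0, so the husband offers 0 and keeps 800.
Round 1 (the wife proposes): the husband can get 800 next round, worth 0.53 × 800 = 424 now, so the wife offers 424, keeping 376.

376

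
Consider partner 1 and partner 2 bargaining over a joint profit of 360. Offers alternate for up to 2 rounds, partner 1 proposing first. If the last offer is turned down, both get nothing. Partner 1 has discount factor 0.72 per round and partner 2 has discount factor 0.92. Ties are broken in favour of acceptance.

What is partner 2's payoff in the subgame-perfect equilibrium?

331.2

Round 2 (partner 2 proposes): partner 1 will accept anything ≥ 0, so partner 2 offers 0 and keeps 360.
Round 1 (partner 1 proposes): partner 2 can get 360 next round, worth 0.92 × 360 = 331.2 now, so partner 1 offers 331.2, keeping 28.8.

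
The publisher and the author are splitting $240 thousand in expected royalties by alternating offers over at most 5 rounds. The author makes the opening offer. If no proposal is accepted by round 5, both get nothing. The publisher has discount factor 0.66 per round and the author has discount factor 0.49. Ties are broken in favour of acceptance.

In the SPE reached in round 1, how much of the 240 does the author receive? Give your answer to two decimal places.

133.09

Round 5 (the author proposes): the publisher will accept anything ≥ 0, so the author offers 0 and keeps 240.
Round 4 (the publisher proposes): the author can get 240 next round, worth 0.49 × 240 = 117.6 now, so the publisher offers 117.6, keeping 122.4.
Round 3 (the author proposes): the publisher can get 122.4 next round, worth 0.66 × 122.4 = 80.784 now; the author offers that and keeps 159.216.
Round 2 (the publisher proposes): the author can get 159.216 next round, worth 0.49 × 159.216 = 78.01584 now; the publisher offers that and keeps 161.98416.
Round 1 (the author proposes): the publisher can get 161.98416 next round, worth 0.66 × 161.98416 = 106.9095456 now, so the author offers 106.9095456, keeping 133.0904544.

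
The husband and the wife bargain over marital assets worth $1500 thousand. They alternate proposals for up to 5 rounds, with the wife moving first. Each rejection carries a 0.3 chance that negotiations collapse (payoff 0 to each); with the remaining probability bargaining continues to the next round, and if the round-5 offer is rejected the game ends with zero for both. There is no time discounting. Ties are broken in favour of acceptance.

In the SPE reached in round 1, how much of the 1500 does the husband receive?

469.35

By backward induction:
Round 5 (the wife proposes): the husband will accept anything ≥ 0, so the wife offers 0 and keeps 1500.
Round 4 (the husband proposes): rejecting gives the wife an expected 0.7 × 1500 = 1050; the husband offers that and keeps 450.
Round 3 (the wife proposes): rejecting gives the husband an expected 0.7 × 450 = 315; the wife offers that and keeps 1185.
Round 2 (the husband proposes): rejecting gives the wife an expected 0.7 × 1185 = 829.5; the husband offers that and keeps 670.5.
Round 1 (the wife proposes): rejecting gives the husband an expected 0.7 × 670.5 = 469.35; the wife offers that and keeps 1030.65.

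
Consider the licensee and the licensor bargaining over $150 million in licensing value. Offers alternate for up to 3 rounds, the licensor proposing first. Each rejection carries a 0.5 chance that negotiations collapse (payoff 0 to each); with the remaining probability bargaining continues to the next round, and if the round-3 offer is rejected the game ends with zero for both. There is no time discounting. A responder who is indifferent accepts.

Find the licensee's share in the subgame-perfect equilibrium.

37.5

By backward induction:
Round 3 (the licensor proposes): rejection yields 0 for the licensee; the licensor offers 0 and keeps 150.
Round 2 (the licensee proposes): rejecting gives the licensor an expected 0.5 × 150 = 75, so the licensee offers 75, keeping 75.
Round 1 (the licensor proposes): rejecting gives the licensee an expected 0.5 × 75 = 37.5; the licensor offers that and keeps 112.5.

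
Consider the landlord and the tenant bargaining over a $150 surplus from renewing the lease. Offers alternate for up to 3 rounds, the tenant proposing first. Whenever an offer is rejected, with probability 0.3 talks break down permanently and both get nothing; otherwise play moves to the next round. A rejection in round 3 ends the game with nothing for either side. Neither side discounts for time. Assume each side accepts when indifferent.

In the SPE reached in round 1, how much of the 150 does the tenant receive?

118.5

By backward induction:
Round 3 (the tenant proposes): the landlord will accept anything ≥ 0, so the tenant offers 0 and keeps 150.
Round 2 (the landlord proposes): rejecting gives the tenant an expected 0.7 × 150 = 105; the landlord offers that and keeps 45.
Round 1 (the tenant proposes): rejecting gives the landlord an expected 0.7 × 45 = 31.5, so the tenant offers 31.5, keeping 118.5.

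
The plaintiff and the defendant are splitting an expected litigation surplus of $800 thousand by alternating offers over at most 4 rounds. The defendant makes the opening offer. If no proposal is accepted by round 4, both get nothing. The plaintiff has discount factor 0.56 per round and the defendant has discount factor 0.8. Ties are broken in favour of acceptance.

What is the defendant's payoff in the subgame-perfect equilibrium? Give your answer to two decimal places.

509.70

Solve by backward induction from round 4.
Round 4 (the plaintiff proposes): the defendant will accept anything ≥ 0, so the plaintiff offers 0 and keeps 800.
Round 3 (the defendant proposes): the plaintiff can get 800 next round, worth 0.56 × 800 = 448 now; the defendant offers that and keeps 352.
Round 2 (the plaintiff proposes): the defendant can get 352 next round, worth 0.8 × 352 = 281.6 now; the plaintiff offers that and keeps 518.4.
Round 1 (the defendant proposes): the plaintiff can get 518.4 next round, worth 0.56 × 518.4 = 290.304 now. The defendant offers 290.304 and keeps 800 − 290.304 = 509.696.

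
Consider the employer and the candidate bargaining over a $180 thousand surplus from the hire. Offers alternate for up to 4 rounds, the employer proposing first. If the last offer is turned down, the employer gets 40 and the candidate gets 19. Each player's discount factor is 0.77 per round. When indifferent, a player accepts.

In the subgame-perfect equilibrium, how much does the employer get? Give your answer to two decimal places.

Round 4 (the candidate proposes): the employer gets 40 if talks fail, so the candidate offers 40 and keeps 140.
Round 3 (the employer proposes): the candidate can get 140 next round, worth 0.77 × 140 = 107.8 now; the employer offers that and keeps 72.2.
Round 2 (the candidate proposes): the employer can get 72.2 next round, worth 0.77 × 72.2 = 55.594 now; the candidate offers that and keeps 124.406.
Round 1 (the employer proposes): the candidate can get 124.406 next round, worth 0.77 × 124.406 = 95.79262 now; the employer offers that and keeps 84.20738.

84.21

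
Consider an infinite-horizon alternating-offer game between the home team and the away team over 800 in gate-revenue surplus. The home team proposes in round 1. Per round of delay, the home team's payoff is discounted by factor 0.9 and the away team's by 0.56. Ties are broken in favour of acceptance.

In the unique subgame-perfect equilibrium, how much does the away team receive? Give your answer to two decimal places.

90.32

In a stationary SPE each proposer offers the other exactly their discounted continuation value.
If the home team keeps x when proposing and the away team keeps y when proposing, then x = 800 − 0.56y and y = 800 − 0.9x.
Solving: x = 800(1 − 0.56) / (1 − 0.9·0.56) = 352 / 0.496 ≈ 709.6774.
The away team gets 800 − 709.6774 ≈ 90.3226.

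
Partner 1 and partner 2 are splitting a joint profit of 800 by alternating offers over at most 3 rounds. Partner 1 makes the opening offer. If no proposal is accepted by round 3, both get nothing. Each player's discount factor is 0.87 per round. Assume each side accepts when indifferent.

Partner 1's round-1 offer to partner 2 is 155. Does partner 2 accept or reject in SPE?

Round 3 (partner 1 proposes): partner 2 will accept anything ≥ 0, so partner 1 offers 0 and keeps 800.
Round 2 (partner 2 proposes): partner 1 can get 800 next round, worth 0.87 × 800 = 696 now, so partner 2 offers 696, keeping 104.
So by rejecting in round 1, partner 2 gets 104 next round, worth 0.87 × 104 = 90.48 now.
Offer 155 ≥ 90.48, so partner 2 accepts.

Accept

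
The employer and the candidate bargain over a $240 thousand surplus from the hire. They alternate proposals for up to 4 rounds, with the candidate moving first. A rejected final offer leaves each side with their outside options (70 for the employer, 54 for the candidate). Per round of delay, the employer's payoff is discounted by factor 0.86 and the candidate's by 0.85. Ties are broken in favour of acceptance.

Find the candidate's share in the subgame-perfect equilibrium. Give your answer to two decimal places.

92.11

Round 4 (the employer proposes): the candidate gets 54 if talks fail, so the employer offers 54 and keeps 186.
Round 3 (the candidate proposes): the employer can get 186 next round, worth 0.86 × 186 = 159.96 now; the candidate offers that and keeps 80.04.
Round 2 (the employer proposes): the candidate can get 80.04 next round, worth 0.85 × 80.04 = 68.034 now, so the employer offers 68.034, keeping 171.966.
Round 1 (the candidate proposes): the employer can get 171.966 next round, worth 0.86 × 171.966 = 147.89076 now, so the candidate offers 147.89076, keeping 92.10924.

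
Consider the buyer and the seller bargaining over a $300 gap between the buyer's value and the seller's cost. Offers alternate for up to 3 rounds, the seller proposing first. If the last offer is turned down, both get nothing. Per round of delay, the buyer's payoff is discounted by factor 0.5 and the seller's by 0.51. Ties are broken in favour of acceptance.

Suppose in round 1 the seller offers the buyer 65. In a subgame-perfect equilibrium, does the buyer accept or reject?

Round 3 (the seller proposes): rejection yields 0 for the buyer; the seller offers 0 and keeps 300.
Round 2 (the buyer proposes): the seller can get 300 next round, worth 0.51 × 300 = 153 now; the buyer offers that and keeps 147.
So by rejecting in round 1, the buyer gets 147 next round, worth 0.5 × 147 = 73.5 now.
Offer 65 < 73.5, so the buyer rejects.

Reject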